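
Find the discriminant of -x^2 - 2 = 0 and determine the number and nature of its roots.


For ax^2 + bx + c = 0, discriminant D = b^2 - 4ac
Here a = -1, b = 0, c = -2
D = (0)^2 - 4(-1)(-2) = 0 - 8 = -8

D = -8 < 0
The equation has no real roots (2 complex conjugate roots).

Discriminant = -8, no real roots (2 complex conjugate roots)


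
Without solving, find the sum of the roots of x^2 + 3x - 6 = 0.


By Vieta's formulas for ax^2 + bx + c = 0:
  Sum of roots = -b/a
  Product of roots = c/a

Here a = 1, b = 3, c = -6
Sum = -(3)/1 = -3
Product = -6/1 = -6

Sum = -3


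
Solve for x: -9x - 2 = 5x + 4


Starting with: -9x - 2 = 5x + 4
Move all x terms to left: (-9 - 5)x = 4 + 2
Simplify: -14x = 6
Divide both sides by -14: x = -3/7

x = -3/7


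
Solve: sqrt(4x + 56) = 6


Square both sides: 4x + 56 = 6^2 = 36
4x = 36 - 56 = -20
x = -5
Check: sqrt(4*(-5) + 56) = sqrt(36) = 6 ✓

x = -5


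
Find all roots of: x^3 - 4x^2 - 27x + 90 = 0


Let p(x) = x^3 - 4x^2 - 27x + 90. By the rational root theorem (leading coefficient 1), any rational root is an integer divisor of 90: try ±1, ±2, ... in turn.
Test x = 1: value = 60 ≠ 0.
Test x = -1: value = 112 ≠ 0.
Test x = 2: value = 28 ≠ 0.
Test x = -2: value = 120 ≠ 0.
Test x = 3: value = 0 ✓, so (x - 3) is a factor.
Synthetic division by (x - 3): bring down 1; 1(3) - 4 = -1; (-1)(3) - 27 = -30; (-30)(3) + 90 = 0 → quotient x^2 - x - 30, remainder 0.
Solve the quadratic x^2 - x - 30 = 0: discriminant = (-1)^2 - 4(1)(-30) = 1 + 120 = 121.
sqrt(121) = 11, so x = (1 ± 11)/2: x = 6 or x = -5.
Collecting all roots found:

x = -5, x = 3, x = 6


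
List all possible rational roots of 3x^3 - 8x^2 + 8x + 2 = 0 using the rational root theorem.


Rational root theorem: possible roots are ±p/q where:
  p divides the constant term (2): p ∈ {1, 2}
  q divides the leading coefficient (3): q ∈ {1, 3}

All possible rational roots: -2, -1, -2/3, -1/3, 1/3, 2/3, 1, 2

-2, -1, -2/3, -1/3, 1/3, 2/3, 1, 2


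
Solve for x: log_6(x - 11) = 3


Convert to exponential form: x - 11 = 6^3 = 216
x = 216 + 11 = 227
Check: log_6(227 - 11) = log_6(216) = log_6(216) = 3 ✓

x = 227


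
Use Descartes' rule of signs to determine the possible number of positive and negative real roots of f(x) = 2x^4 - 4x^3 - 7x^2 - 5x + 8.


Descartes' rule of signs:

For positive roots, count sign changes in f(x) = 2x^4 - 4x^3 - 7x^2 - 5x + 8:
Signs of coefficients: +, -, -, -, +
Number of sign changes: 2
Possible positive real roots: 2, 0

For negative roots, examine f(-x) = 2x^4 + 4x^3 - 7x^2 + 5x + 8:
Signs of coefficients: +, +, -, +, +
Number of sign changes: 2
Possible negative real roots: 2, 0

Positive roots: 2 or 0; Negative roots: 2 or 0


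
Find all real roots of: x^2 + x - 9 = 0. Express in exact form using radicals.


Using the quadratic formula: x = (-b ± sqrt(b^2 - 4ac)) / (2a)
Here a = 1, b = 1, c = -9
Discriminant = b^2 - 4ac = 1^2 - 4(1)(-9) = 1 + 36 = 37
Since discriminant = 37 > 0, there are two real roots.
x = (-1 ± sqrt(37)) / 2
Numerically: x ≈ 2.5414 or x ≈ -3.5414

x = (-1 + sqrt(37)) / 2 or x = (-1 - sqrt(37)) / 2


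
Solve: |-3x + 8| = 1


An absolute value equation |expr| = 1 gives two cases:
Case 1: -3x + 8 = 1
  -3x = -7, so x = 7/3
Case 2: -3x + 8 = -1
  -3x = -9, so x = 3

x = 7/3, x = 3


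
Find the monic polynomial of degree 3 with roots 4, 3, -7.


A monic polynomial with roots 4, 3, -7 is:
p(x) = (x - 4)(x - 3)(x + 7)
After multiplying by (x - 4): x - 4
After multiplying by (x - 3): x^2 - 7x + 12
After multiplying by (x + 7): x^3 - 37x + 84

x^3 - 37x + 84


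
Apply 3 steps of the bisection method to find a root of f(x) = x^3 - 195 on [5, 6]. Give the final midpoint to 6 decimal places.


f(x) = x^3 - 195
f(5) = -70 < 0
f(6) = 21 > 0

Step 1: midpoint = (5.000000 + 6.000000)/2 = 5.500000
  f(5.500000) = -28.625000
  f(mid) < 0, so root is in [5.500000, 6.000000]

Step 2: midpoint = (5.500000 + 6.000000)/2 = 5.750000
  f(5.750000) = -4.890625
  f(mid) < 0, so root is in [5.750000, 6.000000]

Step 3: midpoint = (5.750000 + 6.000000)/2 = 5.875000
  f(5.875000) = 7.779297
  f(mid) > 0, so root is in [5.750000, 5.875000]

midpoint = 5.875000


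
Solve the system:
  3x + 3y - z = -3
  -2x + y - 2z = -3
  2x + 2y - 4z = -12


Using Cramer's rule. Expand each determinant along the first row.
D  = 3*[1*(-4) - (-2)*2] - 3*[(-2)*(-4) - (-2)*2] + (-1)*[(-2)*2 - 1*2]
  = 3*(0) - 3*(12) + (-1)*(-6) = -30
Dx = (-3)*[1*(-4) - (-2)*2] - 3*[(-3)*(-4) - (-2)*(-12)] + (-1)*[(-3)*2 - 1*(-12)]
  = (-3)*(0) - 3*(-12) + (-1)*(6) = 30
Dy = 3*[(-3)*(-4) - (-2)*(-12)] - (-3)*[(-2)*(-4) - (-2)*2] + (-1)*[(-2)*(-12) - (-3)*2]
  = 3*(-12) - (-3)*(12) + (-1)*(30) = -30
Dz = 3*[1*(-12) - (-3)*2] - 3*[(-2)*(-12) - (-3)*2] + (-3)*[(-2)*2 - 1*2]
  = 3*(-6) - 3*(30) + (-3)*(-6) = -90
x = Dx/D = 30/-30 = -1, y = Dy/D = -30/-30 = 1, z = Dz/D = -90/-30 = 3
Check eq1: (3)(-1) + (3)(1) + (-1)(3) = -3 = -3 ✓
Check eq2: (-2)(-1) + (1)(1) + (-2)(3) = -3 = -3 ✓
Check eq3: (2)(-1) + (2)(1) + (-4)(3) = -12 = -12 ✓

x = -1, y = 1, z = 3


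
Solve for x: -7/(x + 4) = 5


Multiply both sides by (x + 4): -7 = 5(x + 4)
Distribute: -7 = 5x + 20
5x = -7 - 20 = -27
x = -27/5

x = -27/5


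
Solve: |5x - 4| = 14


An absolute value equation |expr| = 14 gives two cases:
Case 1: 5x - 4 = 14
  5x = 18, so x = 18/5
Case 2: 5x - 4 = -14
  5x = -10, so x = -2

x = -2, x = 18/5


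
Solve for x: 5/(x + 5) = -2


Multiply both sides by (x + 5): 5 = -2(x + 5)
Distribute: 5 = -2x - 10
-2x = 5 + 10 = 15
x = -15/2

x = -15/2


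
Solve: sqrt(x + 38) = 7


Square both sides: x + 38 = 7^2 = 49
x = 49 - 38 = 11
x = 11
Check: sqrt(1*11 + 38) = sqrt(49) = 7 ✓

x = 11


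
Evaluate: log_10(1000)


We need the exponent such that 10^? = 1000
10^3 = 1000
Therefore log_10(1000) = 3

3


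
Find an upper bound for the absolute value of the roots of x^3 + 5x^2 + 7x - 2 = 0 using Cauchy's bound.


Cauchy's bound: all roots r satisfy |r| <= 1 + max(|a_i/a_n|) for i = 0,...,n-1
where a_n is the leading coefficient.

Coefficients: [1, 5, 7, -2]
Leading coefficient a_n = 1
Ratios |a_i/a_n|: 5, 7, 2
Maximum ratio: 7
Cauchy's bound: |r| <= 1 + 7 = 8

Upper bound = 8


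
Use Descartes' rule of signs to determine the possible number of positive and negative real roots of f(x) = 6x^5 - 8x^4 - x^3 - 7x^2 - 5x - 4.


Descartes' rule of signs:

For positive roots, count sign changes in f(x) = 6x^5 - 8x^4 - x^3 - 7x^2 - 5x - 4:
Signs of coefficients: +, -, -, -, -, -
Number of sign changes: 1
Possible positive real roots: 1

For negative roots, examine f(-x) = -6x^5 - 8x^4 + x^3 - 7x^2 + 5x - 4:
Signs of coefficients: -, -, +, -, +, -
Number of sign changes: 4
Possible negative real roots: 4, 2, 0

Positive roots: 1; Negative roots: 4 or 2 or 0


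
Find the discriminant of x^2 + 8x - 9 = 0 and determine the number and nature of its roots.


For ax^2 + bx + c = 0, discriminant D = b^2 - 4ac
Here a = 1, b = 8, c = -9
D = (8)^2 - 4(1)(-9) = 64 + 36 = 100

D = 100 > 0 and is a perfect square (sqrt = 10)
The equation has 2 distinct real rational roots.

Discriminant = 100, 2 distinct real rational roots


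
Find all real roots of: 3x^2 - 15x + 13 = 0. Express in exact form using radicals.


Using the quadratic formula: x = (-b ± sqrt(b^2 - 4ac)) / (2a)
Here a = 3, b = -15, c = 13
Discriminant = b^2 - 4ac = (-15)^2 - 4(3)(13) = 225 - 156 = 69
Since discriminant = 69 > 0, there are two real roots.
x = (15 ± sqrt(69)) / 6
Numerically: x ≈ 3.8844 or x ≈ 1.1156

x = (15 + sqrt(69)) / 6 or x = (15 - sqrt(69)) / 6


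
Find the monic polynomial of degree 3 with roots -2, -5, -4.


A monic polynomial with roots -2, -5, -4 is:
p(x) = (x + 2)(x + 5)(x + 4)
After multiplying by (x + 2): x + 2
After multiplying by (x + 5): x^2 + 7x + 10
After multiplying by (x + 4): x^3 + 11x^2 + 38x + 40

x^3 + 11x^2 + 38x + 40


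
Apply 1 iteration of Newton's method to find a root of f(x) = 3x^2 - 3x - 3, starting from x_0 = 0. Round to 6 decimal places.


Newton's method: x_(n+1) = x_n - f(x_n)/f'(x_n)
f(x) = 3x^2 - 3x - 3
f'(x) = 6x - 3

Iteration 1:
  f(0.000000) = -3.000000
  f'(0.000000) = -3.000000
  x_1 = 0.000000 - (-3.000000)/(-3.000000) = -1.000000

x_1 = -1.000000


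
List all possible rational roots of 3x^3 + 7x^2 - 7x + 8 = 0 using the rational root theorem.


Rational root theorem: possible roots are ±p/q where:
  p divides the constant term (8): p ∈ {1, 2, 4, 8}
  q divides the leading coefficient (3): q ∈ {1, 3}

All possible rational roots: -8, -4, -8/3, -2, -4/3, -1, -2/3, -1/3, 1/3, 2/3, 1, 4/3, 2, 8/3, 4, 8

-8, -4, -8/3, -2, -4/3, -1, -2/3, -1/3, 1/3, 2/3, 1, 4/3, 2, 8/3, 4, 8


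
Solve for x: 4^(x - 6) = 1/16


Express both sides with the same base.
1/16 = 4^(-2)
Since the bases match, equate exponents: x - 6 = -2
So x = -2 - (-6) = 4

x = 4


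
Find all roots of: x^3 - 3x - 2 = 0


Let p(x) = x^3 - 3x - 2. By the rational root theorem (leading coefficient 1), any rational root is an integer divisor of 2: try ±1, ±2, ... in turn.
Test x = 1: value = -4 ≠ 0.
Test x = -1: value = 0 ✓, so (x + 1) is a factor.
Synthetic division by (x + 1): bring down 1; 1(-1) + 0 = -1; (-1)(-1) - 3 = -2; (-2)(-1) - 2 = 0 → quotient x^2 - x - 2, remainder 0.
Solve the quadratic x^2 - x - 2 = 0: discriminant = (-1)^2 - 4(1)(-2) = 1 + 8 = 9.
sqrt(9) = 3, so x = (1 ± 3)/2: x = 2 or x = -1.
Collecting all roots found:

x = -1 (multiplicity 2), x = 2


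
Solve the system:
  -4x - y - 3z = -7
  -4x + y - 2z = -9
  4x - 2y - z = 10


Using Cramer's rule. Expand each determinant along the first row.
D  = (-4)*[1*(-1) - (-2)*(-2)] - (-1)*[(-4)*(-1) - (-2)*4] + (-3)*[(-4)*(-2) - 1*4]
  = (-4)*(-5) - (-1)*(12) + (-3)*(4) = 20
Dx = (-7)*[1*(-1) - (-2)*(-2)] - (-1)*[(-9)*(-1) - (-2)*10] + (-3)*[(-9)*(-2) - 1*10]
  = (-7)*(-5) - (-1)*(29) + (-3)*(8) = 40
Dy = (-4)*[(-9)*(-1) - (-2)*10] - (-7)*[(-4)*(-1) - (-2)*4] + (-3)*[(-4)*10 - (-9)*4]
  = (-4)*(29) - (-7)*(12) + (-3)*(-4) = -20
Dz = (-4)*[1*10 - (-9)*(-2)] - (-1)*[(-4)*10 - (-9)*4] + (-7)*[(-4)*(-2) - 1*4]
  = (-4)*(-8) - (-1)*(-4) + (-7)*(4) = 0
x = Dx/D = 40/20 = 2, y = Dy/D = -20/20 = -1, z = Dz/D = 0/20 = 0
Check eq1: (-4)(2) + (-1)(-1) + (-3)(0) = -7 = -7 ✓
Check eq2: (-4)(2) + (1)(-1) + (-2)(0) = -9 = -9 ✓
Check eq3: (4)(2) + (-2)(-1) + (-1)(0) = 10 = 10 ✓

x = 2, y = -1, z = 0


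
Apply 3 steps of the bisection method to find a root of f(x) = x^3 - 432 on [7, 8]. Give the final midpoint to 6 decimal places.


f(x) = x^3 - 432
f(7) = -89 < 0
f(8) = 80 > 0

Step 1: midpoint = (7.000000 + 8.000000)/2 = 7.500000
  f(7.500000) = -10.125000
  f(mid) < 0, so root is in [7.500000, 8.000000]

Step 2: midpoint = (7.500000 + 8.000000)/2 = 7.750000
  f(7.750000) = 33.484375
  f(mid) > 0, so root is in [7.500000, 7.750000]

Step 3: midpoint = (7.500000 + 7.750000)/2 = 7.625000
  f(7.625000) = 11.322266
  f(mid) > 0, so root is in [7.500000, 7.625000]

midpoint = 7.625000


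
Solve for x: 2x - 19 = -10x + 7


Starting with: 2x - 19 = -10x + 7
Move all x terms to left: (2 + 10)x = 7 + 19
Simplify: 12x = 26
Divide both sides by 12: x = 13/6

x = 13/6


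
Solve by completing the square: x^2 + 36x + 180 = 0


Start: x^2 + 36x + 180 = 0
Move constant: x^2 + 36x = -180
Half of 36 is 18, squared is 324
Add 324 to both sides: x^2 + 36x + 324 = 144
(x + 18)^2 = 144
x + 18 = ±12
x = -18 + 12 = -6 or x = -18 - 12 = -30

x = -30, x = -6


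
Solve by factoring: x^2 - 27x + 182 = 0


We need two numbers that multiply to 182 and add to -27.
Those numbers are -14 and -13 (since (-14) * (-13) = 182 and (-14) + (-13) = -27).
So x^2 - 27x + 182 = (x - 14)(x - 13) = 0
Setting each factor to zero: x = 14 or x = 13

x = 13, x = 14


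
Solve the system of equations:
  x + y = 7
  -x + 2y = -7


Using Cramer's rule:
Determinant D = (1)(2) - (-1)(1) = 2 + 1 = 3
Dx = (7)(2) - (-7)(1) = 14 + 7 = 21
Dy = (1)(-7) - (-1)(7) = -7 + 7 = 0
x = Dx/D = 21/3 = 7
y = Dy/D = 0/3 = 0

x = 7, y = 0


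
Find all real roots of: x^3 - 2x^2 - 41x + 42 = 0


Let p(x) = x^3 - 2x^2 - 41x + 42. By the rational root theorem (leading coefficient 1), any rational root is an integer divisor of 42: try ±1, ±2, ... in turn.
Test x = 1: value = 0 ✓, so (x - 1) is a factor.
Synthetic division by (x - 1): bring down 1; 1(1) - 2 = -1; (-1)(1) - 41 = -42; (-42)(1) + 42 = 0 → quotient x^2 - x - 42, remainder 0.
Solve the quadratic x^2 - x - 42 = 0: discriminant = (-1)^2 - 4(1)(-42) = 1 + 168 = 169.
sqrt(169) = 13, so x = (1 ± 13)/2: x = 7 or x = -6.

x = -6, x = 1, x = 7


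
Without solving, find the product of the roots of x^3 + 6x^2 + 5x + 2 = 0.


By Vieta's formulas for x^3 + bx^2 + cx + d = 0:
  r1 + r2 + r3 = -b/a = -6
  r1*r2 + r1*r3 + r2*r3 = c/a = 5
  r1*r2*r3 = -d/a = -2


Product = -2


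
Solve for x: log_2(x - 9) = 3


Convert to exponential form: x - 9 = 2^3 = 8
x = 8 + 9 = 17
Check: log_2(17 - 9) = log_2(8) = log_2(8) = 3 ✓

x = 17


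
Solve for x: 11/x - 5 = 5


Subtract -5 from both sides: 11/x = 10
Multiply both sides by x: 11 = 10 * x
Divide by 10: x = 11/10

x = 11/10


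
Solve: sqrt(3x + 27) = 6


Square both sides: 3x + 27 = 6^2 = 36
3x = 36 - 27 = 9
x = 3
Check: sqrt(3*3 + 27) = sqrt(36) = 6 ✓

x = 3


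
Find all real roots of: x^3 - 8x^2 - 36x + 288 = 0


Let p(x) = x^3 - 8x^2 - 36x + 288. By the rational root theorem (leading coefficient 1), any rational root is an integer divisor of 288: try ±1, ±2, ... in turn.
Test x = 1: value = 245 ≠ 0.
Test x = -1: value = 315 ≠ 0.
Test x = 2: value = 192 ≠ 0.
Test x = -2: value = 320 ≠ 0.
Test x = 3: value = 135 ≠ 0.
Test x = -3: value = 297 ≠ 0.
Test x = 4: value = 80 ≠ 0.
Test x = -4: value = 240 ≠ 0.
Test x = 6: value = 0 ✓, so (x - 6) is a factor.
Synthetic division by (x - 6): bring down 1; 1(6) - 8 = -2; (-2)(6) - 36 = -48; (-48)(6) + 288 = 0 → quotient x^2 - 2x - 48, remainder 0.
Solve the quadratic x^2 - 2x - 48 = 0: discriminant = (-2)^2 - 4(1)(-48) = 4 + 192 = 196.
sqrt(196) = 14, so x = (2 ± 14)/2: x = 8 or x = -6.

x = -6, x = 6, x = 8


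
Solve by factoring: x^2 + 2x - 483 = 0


We need two numbers that multiply to -483 and add to 2.
Those numbers are -21 and 23 (since (-21) * 23 = -483 and (-21) + 23 = 2).
So x^2 + 2x - 483 = (x - 21)(x + 23) = 0
Setting each factor to zero: x = 21 or x = -23

x = -23, x = 21


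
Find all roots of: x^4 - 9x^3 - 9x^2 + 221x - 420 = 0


Let p(x) = x^4 - 9x^3 - 9x^2 + 221x - 420. By the rational root theorem (leading coefficient 1), any rational root is an integer divisor of 420: try ±1, ±2, ... in turn.
Test x = 1: value = -216 ≠ 0.
Test x = -1: value = -640 ≠ 0.
Test x = 2: value = -70 ≠ 0.
Test x = -2: value = -810 ≠ 0.
Test x = 3: value = 0 ✓, so (x - 3) is a factor.
Synthetic division by (x - 3): bring down 1; 1(3) - 9 = -6; (-6)(3) - 9 = -27; (-27)(3) + 221 = 140; 140(3) - 420 = 0 → quotient x^3 - 6x^2 - 27x + 140, remainder 0.
Continue with the quotient x^3 - 6x^2 - 27x + 140 (candidates must divide 140).
Test x = 4: value = 0 ✓, so (x - 4) is a factor.
Synthetic division by (x - 4): bring down 1; 1(4) - 6 = -2; (-2)(4) - 27 = -35; (-35)(4) + 140 = 0 → quotient x^2 - 2x - 35, remainder 0.
Solve the quadratic x^2 - 2x - 35 = 0: discriminant = (-2)^2 - 4(1)(-35) = 4 + 140 = 144.
sqrt(144) = 12, so x = (2 ± 12)/2: x = 7 or x = -5.
Collecting all roots found:

x = -5, x = 3, x = 4, x = 7


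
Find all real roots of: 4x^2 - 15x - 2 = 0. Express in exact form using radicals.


Using the quadratic formula: x = (-b ± sqrt(b^2 - 4ac)) / (2a)
Here a = 4, b = -15, c = -2
Discriminant = b^2 - 4ac = (-15)^2 - 4(4)(-2) = 225 + 32 = 257
Since discriminant = 257 > 0, there are two real roots.
x = (15 ± sqrt(257)) / 8
Numerically: x ≈ 3.8789 or x ≈ -0.1289

x = (15 + sqrt(257)) / 8 or x = (15 - sqrt(257)) / 8


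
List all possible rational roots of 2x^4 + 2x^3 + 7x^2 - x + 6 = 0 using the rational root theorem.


Rational root theorem: possible roots are ±p/q where:
  p divides the constant term (6): p ∈ {1, 2, 3, 6}
  q divides the leading coefficient (2): q ∈ {1, 2}

All possible rational roots: -6, -3, -2, -3/2, -1, -1/2, 1/2, 1, 3/2, 2, 3, 6

-6, -3, -2, -3/2, -1, -1/2, 1/2, 1, 3/2, 2, 3, 6


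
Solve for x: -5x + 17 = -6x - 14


Starting with: -5x + 17 = -6x - 14
Move all x terms to left: (-5 + 6)x = -14 - 17
Simplify: x = -31
Divide both sides by 1: x = -31

x = -31


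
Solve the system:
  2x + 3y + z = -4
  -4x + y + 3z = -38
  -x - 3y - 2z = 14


Using Cramer's rule. Expand each determinant along the first row.
D  = 2*[1*(-2) - 3*(-3)] - 3*[(-4)*(-2) - 3*(-1)] + 1*[(-4)*(-3) - 1*(-1)]
  = 2*(7) - 3*(11) + 1*(13) = -6
Dx = (-4)*[1*(-2) - 3*(-3)] - 3*[(-38)*(-2) - 3*14] + 1*[(-38)*(-3) - 1*14]
  = (-4)*(7) - 3*(34) + 1*(100) = -30
Dy = 2*[(-38)*(-2) - 3*14] - (-4)*[(-4)*(-2) - 3*(-1)] + 1*[(-4)*14 - (-38)*(-1)]
  = 2*(34) - (-4)*(11) + 1*(-94) = 18
Dz = 2*[1*14 - (-38)*(-3)] - 3*[(-4)*14 - (-38)*(-1)] + (-4)*[(-4)*(-3) - 1*(-1)]
  = 2*(-100) - 3*(-94) + (-4)*(13) = 30
x = Dx/D = -30/-6 = 5, y = Dy/D = 18/-6 = -3, z = Dz/D = 30/-6 = -5
Check eq1: (2)(5) + (3)(-3) + (1)(-5) = -4 = -4 ✓
Check eq2: (-4)(5) + (1)(-3) + (3)(-5) = -38 = -38 ✓
Check eq3: (-1)(5) + (-3)(-3) + (-2)(-5) = 14 = 14 ✓

x = 5, y = -3, z = -5


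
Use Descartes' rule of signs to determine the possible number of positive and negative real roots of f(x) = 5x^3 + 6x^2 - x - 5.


Descartes' rule of signs:

For positive roots, count sign changes in f(x) = 5x^3 + 6x^2 - x - 5:
Signs of coefficients: +, +, -, -
Number of sign changes: 1
Possible positive real roots: 1

For negative roots, examine f(-x) = -5x^3 + 6x^2 + x - 5:
Signs of coefficients: -, +, +, -
Number of sign changes: 2
Possible negative real roots: 2, 0

Positive roots: 1; Negative roots: 2 or 0


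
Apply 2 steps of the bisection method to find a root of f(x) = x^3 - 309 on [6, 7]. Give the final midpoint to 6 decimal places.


f(x) = x^3 - 309
f(6) = -93 < 0
f(7) = 34 > 0

Step 1: midpoint = (6.000000 + 7.000000)/2 = 6.500000
  f(6.500000) = -34.375000
  f(mid) < 0, so root is in [6.500000, 7.000000]

Step 2: midpoint = (6.500000 + 7.000000)/2 = 6.750000
  f(6.750000) = -1.453125
  f(mid) < 0, so root is in [6.750000, 7.000000]

midpoint = 6.750000


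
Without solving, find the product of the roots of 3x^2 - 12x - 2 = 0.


By Vieta's formulas for ax^2 + bx + c = 0:
  Sum of roots = -b/a
  Product of roots = c/a

Here a = 3, b = -12, c = -2
Sum = -(-12)/3 = 4
Product = -2/3 = -2/3

Product = -2/3


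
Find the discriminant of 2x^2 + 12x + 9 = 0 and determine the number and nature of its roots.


For ax^2 + bx + c = 0, discriminant D = b^2 - 4ac
Here a = 2, b = 12, c = 9
D = (12)^2 - 4(2)(9) = 144 - 72 = 72

D = 72 > 0 but not a perfect square
The equation has 2 distinct real irrational roots.

Discriminant = 72, 2 distinct real irrational roots


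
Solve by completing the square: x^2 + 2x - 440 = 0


Start: x^2 + 2x - 440 = 0
Move constant: x^2 + 2x = 440
Half of 2 is 1, squared is 1
Add 1 to both sides: x^2 + 2x + 1 = 441
(x + 1)^2 = 441
x + 1 = ±21
x = -1 + 21 = 20 or x = -1 - 21 = -22

x = -22, x = 20


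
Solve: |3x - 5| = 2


An absolute value equation |expr| = 2 gives two cases:
Case 1: 3x - 5 = 2
  3x = 7, so x = 7/3
Case 2: 3x - 5 = -2
  3x = 3, so x = 1

x = 1, x = 7/3


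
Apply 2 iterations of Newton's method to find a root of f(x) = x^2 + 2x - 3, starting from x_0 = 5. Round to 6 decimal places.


Newton's method: x_(n+1) = x_n - f(x_n)/f'(x_n)
f(x) = x^2 + 2x - 3
f'(x) = 2x + 2

Iteration 1:
  f(5.000000) = 32.000000
  f'(5.000000) = 12.000000
  x_1 = 5.000000 - (32.000000)/(12.000000) = 2.333333

Iteration 2:
  f(2.333333) = 7.111111
  f'(2.333333) = 6.666667
  x_2 = 2.333333 - (7.111111)/(6.666667) = 1.266667

x_2 = 1.266667


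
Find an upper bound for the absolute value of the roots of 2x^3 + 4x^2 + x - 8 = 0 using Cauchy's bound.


Cauchy's bound: all roots r satisfy |r| <= 1 + max(|a_i/a_n|) for i = 0,...,n-1
where a_n is the leading coefficient.

Coefficients: [2, 4, 1, -8]
Leading coefficient a_n = 2
Ratios |a_i/a_n|: 2, 1/2, 4
Maximum ratio: 4
Cauchy's bound: |r| <= 1 + 4 = 5

Upper bound = 5


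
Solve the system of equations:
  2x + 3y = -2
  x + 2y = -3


Using Cramer's rule:
Determinant D = (2)(2) - (1)(3) = 4 - 3 = 1
Dx = (-2)(2) - (-3)(3) = -4 + 9 = 5
Dy = (2)(-3) - (1)(-2) = -6 + 2 = -4
x = Dx/D = 5/1 = 5
y = Dy/D = -4/1 = -4

x = 5, y = -4


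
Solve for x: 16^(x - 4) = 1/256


Express both sides with the same base.
1/256 = 16^(-2)
Since the bases match, equate exponents: x - 4 = -2
So x = -2 - (-4) = 2

x = 2


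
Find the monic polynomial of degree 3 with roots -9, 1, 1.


A monic polynomial with roots -9, 1, 1 is:
p(x) = (x + 9)(x - 1)(x - 1)
After multiplying by (x + 9): x + 9
After multiplying by (x - 1): x^2 + 8x - 9
After multiplying by (x - 1): x^3 + 7x^2 - 17x + 9

x^3 + 7x^2 - 17x + 9


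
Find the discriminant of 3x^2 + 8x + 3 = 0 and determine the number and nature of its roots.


For ax^2 + bx + c = 0, discriminant D = b^2 - 4ac
Here a = 3, b = 8, c = 3
D = (8)^2 - 4(3)(3) = 64 - 36 = 28

D = 28 > 0 but not a perfect square
The equation has 2 distinct real irrational roots.

Discriminant = 28, 2 distinct real irrational roots


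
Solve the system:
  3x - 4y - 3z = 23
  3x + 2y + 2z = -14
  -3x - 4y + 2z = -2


Using Cramer's rule. Expand each determinant along the first row.
D  = 3*[2*2 - 2*(-4)] - (-4)*[3*2 - 2*(-3)] + (-3)*[3*(-4) - 2*(-3)]
  = 3*(12) - (-4)*(12) + (-3)*(-6) = 102
Dx = 23*[2*2 - 2*(-4)] - (-4)*[(-14)*2 - 2*(-2)] + (-3)*[(-14)*(-4) - 2*(-2)]
  = 23*(12) - (-4)*(-24) + (-3)*(60) = 0
Dy = 3*[(-14)*2 - 2*(-2)] - 23*[3*2 - 2*(-3)] + (-3)*[3*(-2) - (-14)*(-3)]
  = 3*(-24) - 23*(12) + (-3)*(-48) = -204
Dz = 3*[2*(-2) - (-14)*(-4)] - (-4)*[3*(-2) - (-14)*(-3)] + 23*[3*(-4) - 2*(-3)]
  = 3*(-60) - (-4)*(-48) + 23*(-6) = -510
x = Dx/D = 0/102 = 0, y = Dy/D = -204/102 = -2, z = Dz/D = -510/102 = -5
Check eq1: (3)(0) + (-4)(-2) + (-3)(-5) = 23 = 23 ✓
Check eq2: (3)(0) + (2)(-2) + (2)(-5) = -14 = -14 ✓
Check eq3: (-3)(0) + (-4)(-2) + (2)(-5) = -2 = -2 ✓

x = 0, y = -2, z = -5


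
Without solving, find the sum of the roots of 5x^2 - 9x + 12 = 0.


By Vieta's formulas for ax^2 + bx + c = 0:
  Sum of roots = -b/a
  Product of roots = c/a

Here a = 5, b = -9, c = 12
Sum = -(-9)/5 = 9/5
Product = 12/5 = 12/5

Sum = 9/5


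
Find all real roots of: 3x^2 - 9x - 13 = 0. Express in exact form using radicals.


Using the quadratic formula: x = (-b ± sqrt(b^2 - 4ac)) / (2a)
Here a = 3, b = -9, c = -13
Discriminant = b^2 - 4ac = (-9)^2 - 4(3)(-13) = 81 + 156 = 237
Since discriminant = 237 > 0, there are two real roots.
x = (9 ± sqrt(237)) / 6
Numerically: x ≈ 4.0658 or x ≈ -1.0658

x = (9 + sqrt(237)) / 6 or x = (9 - sqrt(237)) / 6


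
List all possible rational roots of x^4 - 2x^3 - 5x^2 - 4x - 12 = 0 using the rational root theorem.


Rational root theorem: possible roots are ±p/q where:
  p divides the constant term (-12): p ∈ {1, 2, 3, 4, 6, 12}
  q divides the leading coefficient (1): q ∈ {1}

All possible rational roots: -12, -6, -4, -3, -2, -1, 1, 2, 3, 4, 6, 12

-12, -6, -4, -3, -2, -1, 1, 2, 3, 4, 6, 12


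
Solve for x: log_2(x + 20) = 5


Convert to exponential form: x + 20 = 2^5 = 32
x = 32 - 20 = 12
Check: log_2(12 + 20) = log_2(32) = log_2(32) = 5 ✓

x = 12


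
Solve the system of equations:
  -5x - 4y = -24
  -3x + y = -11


Using Cramer's rule:
Determinant D = (-5)(1) - (-3)(-4) = -5 - 12 = -17
Dx = (-24)(1) - (-11)(-4) = -24 - 44 = -68
Dy = (-5)(-11) - (-3)(-24) = 55 - 72 = -17
x = Dx/D = -68/-17 = 4
y = Dy/D = -17/-17 = 1

x = 4, y = 1


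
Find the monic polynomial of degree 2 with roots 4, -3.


A monic polynomial with roots 4, -3 is:
p(x) = (x - 4)(x + 3)
After multiplying by (x - 4): x - 4
After multiplying by (x + 3): x^2 - x - 12

x^2 - x - 12


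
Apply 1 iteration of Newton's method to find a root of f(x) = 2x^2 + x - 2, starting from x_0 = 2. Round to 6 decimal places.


Newton's method: x_(n+1) = x_n - f(x_n)/f'(x_n)
f(x) = 2x^2 + x - 2
f'(x) = 4x + 1

Iteration 1:
  f(2.000000) = 8.000000
  f'(2.000000) = 9.000000
  x_1 = 2.000000 - (8.000000)/(9.000000) = 1.111111

x_1 = 1.111111


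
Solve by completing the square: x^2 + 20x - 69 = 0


Start: x^2 + 20x - 69 = 0
Move constant: x^2 + 20x = 69
Half of 20 is 10, squared is 100
Add 100 to both sides: x^2 + 20x + 100 = 169
(x + 10)^2 = 169
x + 10 = ±13
x = -10 + 13 = 3 or x = -10 - 13 = -23

x = -23, x = 3


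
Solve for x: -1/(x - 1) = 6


Multiply both sides by (x - 1): -1 = 6(x - 1)
Distribute: -1 = 6x - 6
6x = -1 + 6 = 5
x = 5/6

x = 5/6


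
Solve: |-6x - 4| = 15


An absolute value equation |expr| = 15 gives two cases:
Case 1: -6x - 4 = 15
  -6x = 19, so x = -19/6
Case 2: -6x - 4 = -15
  -6x = -11, so x = 11/6

x = -19/6, x = 11/6


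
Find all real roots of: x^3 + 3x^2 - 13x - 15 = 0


Let p(x) = x^3 + 3x^2 - 13x - 15. By the rational root theorem (leading coefficient 1), any rational root is an integer divisor of 15: try ±1, ±2, ... in turn.
Test x = 1: value = -24 ≠ 0.
Test x = -1: value = 0 ✓, so (x + 1) is a factor.
Synthetic division by (x + 1): bring down 1; 1(-1) + 3 = 2; 2(-1) - 13 = -15; (-15)(-1) - 15 = 0 → quotient x^2 + 2x - 15, remainder 0.
Solve the quadratic x^2 + 2x - 15 = 0: discriminant = 2^2 - 4(1)(-15) = 4 + 60 = 64.
sqrt(64) = 8, so x = (-2 ± 8)/2: x = 3 or x = -5.

x = -5, x = -1, x = 3


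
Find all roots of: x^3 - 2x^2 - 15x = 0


The constant term is 0, so x = 0 is a root. Factor out x:
  x^2 - 2x - 15 = 0
Solve the quadratic x^2 - 2x - 15 = 0: discriminant = (-2)^2 - 4(1)(-15) = 4 + 60 = 64.
sqrt(64) = 8, so x = (2 ± 8)/2: x = 5 or x = -3.
Collecting all roots found:

x = -3, x = 0, x = 5


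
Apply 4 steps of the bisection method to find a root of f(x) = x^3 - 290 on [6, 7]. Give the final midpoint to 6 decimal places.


f(x) = x^3 - 290
f(6) = -74 < 0
f(7) = 53 > 0

Step 1: midpoint = (6.000000 + 7.000000)/2 = 6.500000
  f(6.500000) = -15.375000
  f(mid) < 0, so root is in [6.500000, 7.000000]

Step 2: midpoint = (6.500000 + 7.000000)/2 = 6.750000
  f(6.750000) = 17.546875
  f(mid) > 0, so root is in [6.500000, 6.750000]

Step 3: midpoint = (6.500000 + 6.750000)/2 = 6.625000
  f(6.625000) = 0.775391
  f(mid) > 0, so root is in [6.500000, 6.625000]

Step 4: midpoint = (6.500000 + 6.625000)/2 = 6.562500
  f(6.562500) = -7.376709
  f(mid) < 0, so root is in [6.562500, 6.625000]

midpoint = 6.562500


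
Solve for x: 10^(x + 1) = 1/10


Express both sides with the same base.
1/10 = 10^(-1)
Since the bases match, equate exponents: x + 1 = -1
So x = -1 - (1) = -2

x = -2


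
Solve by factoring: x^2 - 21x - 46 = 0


We need two numbers that multiply to -46 and add to -21.
Those numbers are 2 and -23 (since 2 * (-23) = -46 and 2 + (-23) = -21).
So x^2 - 21x - 46 = (x + 2)(x - 23) = 0
Setting each factor to zero: x = -2 or x = 23

x = -2, x = 23


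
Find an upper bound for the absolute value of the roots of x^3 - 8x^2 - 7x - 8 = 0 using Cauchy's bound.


Cauchy's bound: all roots r satisfy |r| <= 1 + max(|a_i/a_n|) for i = 0,...,n-1
where a_n is the leading coefficient.

Coefficients: [1, -8, -7, -8]
Leading coefficient a_n = 1
Ratios |a_i/a_n|: 8, 7, 8
Maximum ratio: 8
Cauchy's bound: |r| <= 1 + 8 = 9

Upper bound = 9


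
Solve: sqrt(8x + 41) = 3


Square both sides: 8x + 41 = 3^2 = 9
8x = 9 - 41 = -32
x = -4
Check: sqrt(8*(-4) + 41) = sqrt(9) = 3 ✓

x = -4


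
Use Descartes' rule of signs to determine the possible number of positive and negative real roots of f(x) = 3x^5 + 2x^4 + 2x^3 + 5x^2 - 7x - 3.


Descartes' rule of signs:

For positive roots, count sign changes in f(x) = 3x^5 + 2x^4 + 2x^3 + 5x^2 - 7x - 3:
Signs of coefficients: +, +, +, +, -, -
Number of sign changes: 1
Possible positive real roots: 1

For negative roots, examine f(-x) = -3x^5 + 2x^4 - 2x^3 + 5x^2 + 7x - 3:
Signs of coefficients: -, +, -, +, +, -
Number of sign changes: 4
Possible negative real roots: 4, 2, 0

Positive roots: 1; Negative roots: 4 or 2 or 0


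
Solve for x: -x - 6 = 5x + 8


Starting with: -x - 6 = 5x + 8
Move all x terms to left: (-1 - 5)x = 8 + 6
Simplify: -6x = 14
Divide both sides by -6: x = -7/3

x = -7/3


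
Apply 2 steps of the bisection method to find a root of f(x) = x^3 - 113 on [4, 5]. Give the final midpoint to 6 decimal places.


f(x) = x^3 - 113
f(4) = -49 < 0
f(5) = 12 > 0

Step 1: midpoint = (4.000000 + 5.000000)/2 = 4.500000
  f(4.500000) = -21.875000
  f(mid) < 0, so root is in [4.500000, 5.000000]

Step 2: midpoint = (4.500000 + 5.000000)/2 = 4.750000
  f(4.750000) = -5.828125
  f(mid) < 0, so root is in [4.750000, 5.000000]

midpoint = 4.750000


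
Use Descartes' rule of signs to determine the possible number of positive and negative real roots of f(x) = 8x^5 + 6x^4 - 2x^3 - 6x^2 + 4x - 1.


Descartes' rule of signs:

For positive roots, count sign changes in f(x) = 8x^5 + 6x^4 - 2x^3 - 6x^2 + 4x - 1:
Signs of coefficients: +, +, -, -, +, -
Number of sign changes: 3
Possible positive real roots: 3, 1

For negative roots, examine f(-x) = -8x^5 + 6x^4 + 2x^3 - 6x^2 - 4x - 1:
Signs of coefficients: -, +, +, -, -, -
Number of sign changes: 2
Possible negative real roots: 2, 0

Positive roots: 3 or 1; Negative roots: 2 or 0


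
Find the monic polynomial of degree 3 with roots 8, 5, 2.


A monic polynomial with roots 8, 5, 2 is:
p(x) = (x - 8)(x - 5)(x - 2)
After multiplying by (x - 8): x - 8
After multiplying by (x - 5): x^2 - 13x + 40
After multiplying by (x - 2): x^3 - 15x^2 + 66x - 80

x^3 - 15x^2 + 66x - 80


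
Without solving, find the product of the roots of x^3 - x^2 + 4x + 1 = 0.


By Vieta's formulas for x^3 + bx^2 + cx + d = 0:
  r1 + r2 + r3 = -b/a = 1
  r1*r2 + r1*r3 + r2*r3 = c/a = 4
  r1*r2*r3 = -d/a = -1


Product = -1


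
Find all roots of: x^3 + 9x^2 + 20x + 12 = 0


Let p(x) = x^3 + 9x^2 + 20x + 12. By the rational root theorem (leading coefficient 1), any rational root is an integer divisor of 12: try ±1, ±2, ... in turn.
Test x = 1: value = 42 ≠ 0.
Test x = -1: value = 0 ✓, so (x + 1) is a factor.
Synthetic division by (x + 1): bring down 1; 1(-1) + 9 = 8; 8(-1) + 20 = 12; 12(-1) + 12 = 0 → quotient x^2 + 8x + 12, remainder 0.
Solve the quadratic x^2 + 8x + 12 = 0: discriminant = 8^2 - 4(1)(12) = 64 - 48 = 16.
sqrt(16) = 4, so x = (-8 ± 4)/2: x = -2 or x = -6.
Collecting all roots found:

x = -6, x = -2, x = -1


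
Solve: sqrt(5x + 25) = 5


Square both sides: 5x + 25 = 5^2 = 25
5x = 25 - 25 = 0
x = 0
Check: sqrt(5*0 + 25) = sqrt(25) = 5 ✓

x = 0


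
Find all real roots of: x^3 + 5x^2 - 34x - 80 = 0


Let p(x) = x^3 + 5x^2 - 34x - 80. By the rational root theorem (leading coefficient 1), any rational root is an integer divisor of 80: try ±1, ±2, ... in turn.
Test x = 1: value = -108 ≠ 0.
Test x = -1: value = -42 ≠ 0.
Test x = 2: value = -120 ≠ 0.
Test x = -2: value = 0 ✓, so (x + 2) is a factor.
Synthetic division by (x + 2): bring down 1; 1(-2) + 5 = 3; 3(-2) - 34 = -40; (-40)(-2) - 80 = 0 → quotient x^2 + 3x - 40, remainder 0.
Solve the quadratic x^2 + 3x - 40 = 0: discriminant = 3^2 - 4(1)(-40) = 9 + 160 = 169.
sqrt(169) = 13, so x = (-3 ± 13)/2: x = 5 or x = -8.

x = -8, x = -2, x = 5


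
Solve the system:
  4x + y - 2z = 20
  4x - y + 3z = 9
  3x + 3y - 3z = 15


Using Cramer's rule. Expand each determinant along the first row.
D  = 4*[(-1)*(-3) - 3*3] - 1*[4*(-3) - 3*3] + (-2)*[4*3 - (-1)*3]
  = 4*(-6) - 1*(-21) + (-2)*(15) = -33
Dx = 20*[(-1)*(-3) - 3*3] - 1*[9*(-3) - 3*15] + (-2)*[9*3 - (-1)*15]
  = 20*(-6) - 1*(-72) + (-2)*(42) = -132
Dy = 4*[9*(-3) - 3*15] - 20*[4*(-3) - 3*3] + (-2)*[4*15 - 9*3]
  = 4*(-72) - 20*(-21) + (-2)*(33) = 66
Dz = 4*[(-1)*15 - 9*3] - 1*[4*15 - 9*3] + 20*[4*3 - (-1)*3]
  = 4*(-42) - 1*(33) + 20*(15) = 99
x = Dx/D = -132/-33 = 4, y = Dy/D = 66/-33 = -2, z = Dz/D = 99/-33 = -3
Check eq1: (4)(4) + (1)(-2) + (-2)(-3) = 20 = 20 ✓
Check eq2: (4)(4) + (-1)(-2) + (3)(-3) = 9 = 9 ✓
Check eq3: (3)(4) + (3)(-2) + (-3)(-3) = 15 = 15 ✓

x = 4, y = -2, z = -3


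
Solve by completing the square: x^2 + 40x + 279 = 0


Start: x^2 + 40x + 279 = 0
Move constant: x^2 + 40x = -279
Half of 40 is 20, squared is 400
Add 400 to both sides: x^2 + 40x + 400 = 121
(x + 20)^2 = 121
x + 20 = ±11
x = -20 + 11 = -9 or x = -20 - 11 = -31

x = -31, x = -9


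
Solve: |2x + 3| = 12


An absolute value equation |expr| = 12 gives two cases:
Case 1: 2x + 3 = 12
  2x = 9, so x = 9/2
Case 2: 2x + 3 = -12
  2x = -15, so x = -15/2

x = -15/2, x = 9/2


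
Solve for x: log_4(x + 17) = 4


Convert to exponential form: x + 17 = 4^4 = 256
x = 256 - 17 = 239
Check: log_4(239 + 17) = log_4(256) = log_4(256) = 4 ✓

x = 239


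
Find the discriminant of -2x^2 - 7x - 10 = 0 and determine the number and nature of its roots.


For ax^2 + bx + c = 0, discriminant D = b^2 - 4ac
Here a = -2, b = -7, c = -10
D = (-7)^2 - 4(-2)(-10) = 49 - 80 = -31

D = -31 < 0
The equation has no real roots (2 complex conjugate roots).

Discriminant = -31, no real roots (2 complex conjugate roots)


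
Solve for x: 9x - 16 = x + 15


Starting with: 9x - 16 = x + 15
Move all x terms to left: (9 - 1)x = 15 + 16
Simplify: 8x = 31
Divide both sides by 8: x = 31/8

x = 31/8


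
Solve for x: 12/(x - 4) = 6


Multiply both sides by (x - 4): 12 = 6(x - 4)
Distribute: 12 = 6x - 24
6x = 12 + 24 = 36
x = 6

x = 6


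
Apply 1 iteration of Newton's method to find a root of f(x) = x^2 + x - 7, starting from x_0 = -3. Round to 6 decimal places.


Newton's method: x_(n+1) = x_n - f(x_n)/f'(x_n)
f(x) = x^2 + x - 7
f'(x) = 2x + 1

Iteration 1:
  f(-3.000000) = -1.000000
  f'(-3.000000) = -5.000000
  x_1 = -3.000000 - (-1.000000)/(-5.000000) = -3.200000

x_1 = -3.200000


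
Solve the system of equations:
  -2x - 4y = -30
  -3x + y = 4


Using Cramer's rule:
Determinant D = (-2)(1) - (-3)(-4) = -2 - 12 = -14
Dx = (-30)(1) - (4)(-4) = -30 + 16 = -14
Dy = (-2)(4) - (-3)(-30) = -8 - 90 = -98
x = Dx/D = -14/-14 = 1
y = Dy/D = -98/-14 = 7

x = 1, y = 7


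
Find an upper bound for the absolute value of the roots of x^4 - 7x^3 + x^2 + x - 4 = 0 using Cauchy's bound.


Cauchy's bound: all roots r satisfy |r| <= 1 + max(|a_i/a_n|) for i = 0,...,n-1
where a_n is the leading coefficient.

Coefficients: [1, -7, 1, 1, -4]
Leading coefficient a_n = 1
Ratios |a_i/a_n|: 7, 1, 1, 4
Maximum ratio: 7
Cauchy's bound: |r| <= 1 + 7 = 8

Upper bound = 8


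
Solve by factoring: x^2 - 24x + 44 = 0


We need two numbers that multiply to 44 and add to -24.
Those numbers are -2 and -22 (since (-2) * (-22) = 44 and (-2) + (-22) = -24).
So x^2 - 24x + 44 = (x - 2)(x - 22) = 0
Setting each factor to zero: x = 2 or x = 22

x = 2, x = 22


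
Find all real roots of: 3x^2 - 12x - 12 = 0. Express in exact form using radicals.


Using the quadratic formula: x = (-b ± sqrt(b^2 - 4ac)) / (2a)
Here a = 3, b = -12, c = -12
Discriminant = b^2 - 4ac = (-12)^2 - 4(3)(-12) = 144 + 144 = 288
Since discriminant = 288 > 0, there are two real roots.
x = (12 ± 12*sqrt(2)) / 6
Simplifying: x = 2 ± 2*sqrt(2)
Numerically: x ≈ 4.8284 or x ≈ -0.8284

x = 2 + 2*sqrt(2) or x = 2 - 2*sqrt(2)


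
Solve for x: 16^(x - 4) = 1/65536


Express both sides with the same base.
1/65536 = 16^(-4)
Since the bases match, equate exponents: x - 4 = -4
So x = -4 - (-4) = 0

x = 0


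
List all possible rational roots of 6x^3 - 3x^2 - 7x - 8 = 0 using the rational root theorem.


Rational root theorem: possible roots are ±p/q where:
  p divides the constant term (-8): p ∈ {1, 2, 4, 8}
  q divides the leading coefficient (6): q ∈ {1, 2, 3, 6}

All possible rational roots: -8, -4, -8/3, -2, -4/3, -1, -2/3, -1/2, -1/3, -1/6, 1/6, 1/3, 1/2, 2/3, 1, 4/3, 2, 8/3, 4, 8

-8, -4, -8/3, -2, -4/3, -1, -2/3, -1/2, -1/3, -1/6, 1/6, 1/3, 1/2, 2/3, 1, 4/3, 2, 8/3, 4, 8


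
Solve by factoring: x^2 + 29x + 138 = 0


We need two numbers that multiply to 138 and add to 29.
Those numbers are 6 and 23 (since 6 * 23 = 138 and 6 + 23 = 29).
So x^2 + 29x + 138 = (x + 6)(x + 23) = 0
Setting each factor to zero: x = -6 or x = -23

x = -23, x = -6


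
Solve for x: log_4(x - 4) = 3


Convert to exponential form: x - 4 = 4^3 = 64
x = 64 + 4 = 68
Check: log_4(68 - 4) = log_4(64) = log_4(64) = 3 ✓

x = 68


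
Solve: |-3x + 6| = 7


An absolute value equation |expr| = 7 gives two cases:
Case 1: -3x + 6 = 7
  -3x = 1, so x = -1/3
Case 2: -3x + 6 = -7
  -3x = -13, so x = 13/3

x = -1/3, x = 13/3


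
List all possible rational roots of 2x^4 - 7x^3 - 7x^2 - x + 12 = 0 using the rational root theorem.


Rational root theorem: possible roots are ±p/q where:
  p divides the constant term (12): p ∈ {1, 2, 3, 4, 6, 12}
  q divides the leading coefficient (2): q ∈ {1, 2}

All possible rational roots: -12, -6, -4, -3, -2, -3/2, -1, -1/2, 1/2, 1, 3/2, 2, 3, 4, 6, 12

-12, -6, -4, -3, -2, -3/2, -1, -1/2, 1/2, 1, 3/2, 2, 3, 4, 6, 12


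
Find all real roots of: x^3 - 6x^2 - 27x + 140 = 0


Let p(x) = x^3 - 6x^2 - 27x + 140. By the rational root theorem (leading coefficient 1), any rational root is an integer divisor of 140: try ±1, ±2, ... in turn.
Test x = 1: value = 108 ≠ 0.
Test x = -1: value = 160 ≠ 0.
Test x = 2: value = 70 ≠ 0.
Test x = -2: value = 162 ≠ 0.
Test x = 4: value = 0 ✓, so (x - 4) is a factor.
Synthetic division by (x - 4): bring down 1; 1(4) - 6 = -2; (-2)(4) - 27 = -35; (-35)(4) + 140 = 0 → quotient x^2 - 2x - 35, remainder 0.
Solve the quadratic x^2 - 2x - 35 = 0: discriminant = (-2)^2 - 4(1)(-35) = 4 + 140 = 144.
sqrt(144) = 12, so x = (2 ± 12)/2: x = 7 or x = -5.

x = -5, x = 4, x = 7


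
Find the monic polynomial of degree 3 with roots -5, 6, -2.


A monic polynomial with roots -5, 6, -2 is:
p(x) = (x + 5)(x - 6)(x + 2)
After multiplying by (x + 5): x + 5
After multiplying by (x - 6): x^2 - x - 30
After multiplying by (x + 2): x^3 + x^2 - 32x - 60

x^3 + x^2 - 32x - 60


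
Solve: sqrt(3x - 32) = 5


Square both sides: 3x - 32 = 5^2 = 25
3x = 25 + 32 = 57
x = 19
Check: sqrt(3*19 - 32) = sqrt(25) = 5 ✓

x = 19


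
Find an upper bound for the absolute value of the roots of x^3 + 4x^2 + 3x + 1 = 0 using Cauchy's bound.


Cauchy's bound: all roots r satisfy |r| <= 1 + max(|a_i/a_n|) for i = 0,...,n-1
where a_n is the leading coefficient.

Coefficients: [1, 4, 3, 1]
Leading coefficient a_n = 1
Ratios |a_i/a_n|: 4, 3, 1
Maximum ratio: 4
Cauchy's bound: |r| <= 1 + 4 = 5

Upper bound = 5


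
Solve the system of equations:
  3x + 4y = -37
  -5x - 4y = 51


Using Cramer's rule:
Determinant D = (3)(-4) - (-5)(4) = -12 + 20 = 8
Dx = (-37)(-4) - (51)(4) = 148 - 204 = -56
Dy = (3)(51) - (-5)(-37) = 153 - 185 = -32
x = Dx/D = -56/8 = -7
y = Dy/D = -32/8 = -4

x = -7, y = -4


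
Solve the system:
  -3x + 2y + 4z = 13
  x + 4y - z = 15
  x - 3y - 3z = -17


Using Cramer's rule. Expand each determinant along the first row.
D  = (-3)*[4*(-3) - (-1)*(-3)] - 2*[1*(-3) - (-1)*1] + 4*[1*(-3) - 4*1]
  = (-3)*(-15) - 2*(-2) + 4*(-7) = 21
Dx = 13*[4*(-3) - (-1)*(-3)] - 2*[15*(-3) - (-1)*(-17)] + 4*[15*(-3) - 4*(-17)]
  = 13*(-15) - 2*(-62) + 4*(23) = 21
Dy = (-3)*[15*(-3) - (-1)*(-17)] - 13*[1*(-3) - (-1)*1] + 4*[1*(-17) - 15*1]
  = (-3)*(-62) - 13*(-2) + 4*(-32) = 84
Dz = (-3)*[4*(-17) - 15*(-3)] - 2*[1*(-17) - 15*1] + 13*[1*(-3) - 4*1]
  = (-3)*(-23) - 2*(-32) + 13*(-7) = 42
x = Dx/D = 21/21 = 1, y = Dy/D = 84/21 = 4, z = Dz/D = 42/21 = 2
Check eq1: (-3)(1) + (2)(4) + (4)(2) = 13 = 13 ✓
Check eq2: (1)(1) + (4)(4) + (-1)(2) = 15 = 15 ✓
Check eq3: (1)(1) + (-3)(4) + (-3)(2) = -17 = -17 ✓

x = 1, y = 4, z = 2


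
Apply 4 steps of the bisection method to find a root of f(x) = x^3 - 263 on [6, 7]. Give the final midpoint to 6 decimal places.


f(x) = x^3 - 263
f(6) = -47 < 0
f(7) = 80 > 0

Step 1: midpoint = (6.000000 + 7.000000)/2 = 6.500000
  f(6.500000) = 11.625000
  f(mid) > 0, so root is in [6.000000, 6.500000]

Step 2: midpoint = (6.000000 + 6.500000)/2 = 6.250000
  f(6.250000) = -18.859375
  f(mid) < 0, so root is in [6.250000, 6.500000]

Step 3: midpoint = (6.250000 + 6.500000)/2 = 6.375000
  f(6.375000) = -3.916016
  f(mid) < 0, so root is in [6.375000, 6.500000]

Step 4: midpoint = (6.375000 + 6.500000)/2 = 6.437500
  f(6.437500) = 3.779053
  f(mid) > 0, so root is in [6.375000, 6.437500]

midpoint = 6.437500
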